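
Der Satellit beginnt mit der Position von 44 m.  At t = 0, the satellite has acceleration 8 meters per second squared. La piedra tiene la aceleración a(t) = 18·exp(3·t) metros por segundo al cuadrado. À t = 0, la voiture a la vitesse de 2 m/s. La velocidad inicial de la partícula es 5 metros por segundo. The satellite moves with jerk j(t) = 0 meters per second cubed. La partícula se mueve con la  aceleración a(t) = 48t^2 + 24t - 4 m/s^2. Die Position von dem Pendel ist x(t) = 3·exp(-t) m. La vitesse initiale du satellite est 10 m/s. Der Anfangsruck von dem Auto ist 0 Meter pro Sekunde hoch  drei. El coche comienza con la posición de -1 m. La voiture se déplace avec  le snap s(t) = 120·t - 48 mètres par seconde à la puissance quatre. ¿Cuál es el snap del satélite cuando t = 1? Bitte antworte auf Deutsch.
Ausgehend von dem Ruck j(t) = 0, nehmen wir 1 Ableitung. Mit d/dt von j(t) finden wir s(t) = 0. Aus der Gleichung für den Snap s(t) = 0, setzen wir t = 1 ein und erhalten s = 0.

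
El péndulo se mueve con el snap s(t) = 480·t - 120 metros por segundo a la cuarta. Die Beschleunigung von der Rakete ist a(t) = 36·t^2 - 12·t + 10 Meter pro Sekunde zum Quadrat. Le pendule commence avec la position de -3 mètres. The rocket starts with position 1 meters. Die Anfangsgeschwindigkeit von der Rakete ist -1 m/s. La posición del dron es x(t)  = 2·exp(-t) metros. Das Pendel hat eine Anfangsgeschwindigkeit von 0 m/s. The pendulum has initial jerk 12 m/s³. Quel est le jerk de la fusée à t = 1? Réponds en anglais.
We must differentiate our acceleration equation a(t) = 36·t^2 - 12·t + 10 1 time. Differentiating acceleration, we get jerk: j(t) = 72·t - 12. From the given jerk equation j(t) = 72·t - 12, we substitute t = 1 to get j = 60.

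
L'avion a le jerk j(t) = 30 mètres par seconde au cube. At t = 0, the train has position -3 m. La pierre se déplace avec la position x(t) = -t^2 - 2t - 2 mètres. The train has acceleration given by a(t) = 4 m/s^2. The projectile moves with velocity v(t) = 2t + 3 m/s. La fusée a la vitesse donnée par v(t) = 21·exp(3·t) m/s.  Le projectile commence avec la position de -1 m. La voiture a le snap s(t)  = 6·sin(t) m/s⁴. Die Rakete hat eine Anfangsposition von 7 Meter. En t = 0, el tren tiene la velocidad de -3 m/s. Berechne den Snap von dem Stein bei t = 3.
Um dies zu lösen, müssen wir 4 Ableitungen unserer Gleichung für die Position x(t) = -t^2 - 2·t - 2 nehmen. Durch Ableiten von der Position erhalten wir die Geschwindigkeit: v(t) = -2·t - 2. Mit d/dt von v(t) finden wir a(t) = -2. Durch Ableiten von der Beschleunigung erhalten wir den Ruck: j(t) = 0. Die Ableitung von dem Ruck ergibt den Snap: s(t) = 0. Aus der Gleichung für den Snap s(t) = 0, setzen wir t = 3 ein und erhalten s = 0.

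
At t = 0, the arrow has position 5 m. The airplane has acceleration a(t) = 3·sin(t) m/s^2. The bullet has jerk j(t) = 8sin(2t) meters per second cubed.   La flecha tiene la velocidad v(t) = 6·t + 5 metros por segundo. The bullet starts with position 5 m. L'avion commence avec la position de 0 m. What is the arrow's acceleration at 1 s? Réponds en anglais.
To solve this, we need to take 1 derivative of our velocity equation v(t) = 6·t + 5. The derivative of velocity gives acceleration: a(t) = 6. We have acceleration a(t) = 6. Substituting t = 1: a(1) = 6.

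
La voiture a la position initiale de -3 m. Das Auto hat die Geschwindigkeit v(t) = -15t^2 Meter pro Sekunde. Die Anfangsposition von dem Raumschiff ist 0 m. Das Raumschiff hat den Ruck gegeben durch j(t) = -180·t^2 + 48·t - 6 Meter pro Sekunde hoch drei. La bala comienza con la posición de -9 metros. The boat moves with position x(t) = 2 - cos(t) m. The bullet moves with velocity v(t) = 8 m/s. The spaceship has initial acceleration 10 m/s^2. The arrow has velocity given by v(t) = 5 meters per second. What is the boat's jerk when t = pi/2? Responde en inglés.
Starting from position x(t) = 2 - cos(t), we take 3 derivatives. Differentiating position, we get velocity: v(t) = sin(t). The derivative of velocity gives acceleration: a(t) = cos(t). Taking d/dt of a(t), we find j(t) = -sin(t). We have jerk j(t) = -sin(t). Substituting t = pi/2: j(pi/2) = -1.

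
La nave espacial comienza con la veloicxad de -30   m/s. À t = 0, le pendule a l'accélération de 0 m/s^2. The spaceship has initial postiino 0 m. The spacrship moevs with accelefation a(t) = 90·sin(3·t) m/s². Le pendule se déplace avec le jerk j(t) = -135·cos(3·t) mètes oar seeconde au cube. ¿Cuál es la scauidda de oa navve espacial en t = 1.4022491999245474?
Para resolver esto, necesitamos tomar 1 derivada de nuestra ecuación de la aceleración a(t) = 90·sin(3·t). Derivando la aceleración, obtenemos la sacudida: j(t) = 270·cos(3·t). Tenemos la sacudida j(t) = 270·cos(3·t). Sustituyendo t = 1.4022491999245474: j(1.4022491999245474) = -130.779538392496.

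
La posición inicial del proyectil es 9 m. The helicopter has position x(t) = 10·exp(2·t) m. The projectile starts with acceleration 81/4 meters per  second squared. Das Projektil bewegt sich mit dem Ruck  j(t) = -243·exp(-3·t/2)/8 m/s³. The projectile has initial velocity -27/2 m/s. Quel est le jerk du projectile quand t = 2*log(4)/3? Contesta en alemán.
Aus der Gleichung für den Ruck j(t) = -243·exp(-3·t/2)/8, setzen wir t = 2*log(4)/3 ein und erhalten j = -243/32.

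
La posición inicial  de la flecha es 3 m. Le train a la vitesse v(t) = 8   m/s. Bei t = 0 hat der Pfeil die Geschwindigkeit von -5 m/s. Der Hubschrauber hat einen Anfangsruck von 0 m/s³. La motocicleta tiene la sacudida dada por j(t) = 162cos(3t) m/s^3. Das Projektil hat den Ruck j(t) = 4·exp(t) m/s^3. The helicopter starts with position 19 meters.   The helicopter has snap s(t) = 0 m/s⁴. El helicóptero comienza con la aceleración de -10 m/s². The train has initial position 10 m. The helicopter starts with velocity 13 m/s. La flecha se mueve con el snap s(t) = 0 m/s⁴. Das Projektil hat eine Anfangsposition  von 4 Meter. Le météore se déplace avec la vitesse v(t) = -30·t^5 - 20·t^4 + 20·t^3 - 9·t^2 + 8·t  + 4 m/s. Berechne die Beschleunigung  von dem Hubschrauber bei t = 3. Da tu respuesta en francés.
Nous devons trouver l'intégrale de notre équation du snap s(t) = 0 2 fois. En prenant ∫s(t)dt et en appliquant j(0) = 0, nous trouvons j(t) = 0. La primitive du jerk, avec a(0) = -10, donne l'accélération: a(t) = -10. De l'équation de l'accélération a(t) = -10, nous substituons t = 3 pour obtenir a = -10.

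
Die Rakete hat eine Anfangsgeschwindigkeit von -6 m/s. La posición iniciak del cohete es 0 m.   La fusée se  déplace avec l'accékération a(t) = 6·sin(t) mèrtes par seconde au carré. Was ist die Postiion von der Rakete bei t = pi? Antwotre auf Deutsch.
Wir müssen unsere Gleichung für die Beschleunigung a(t) = 6·sin(t) 2-mal integrieren. Durch Integration von der Beschleunigung und Verwendung der Anfangsbedingung v(0) = -6, erhalten wir v(t) = -6·cos(t). Das Integral von der Geschwindigkeit, mit x(0) = 0, ergibt die Position: x(t) = -6·sin(t). Aus der Gleichung für die Position x(t) = -6·sin(t), setzen wir t = pi ein und erhalten x = 0.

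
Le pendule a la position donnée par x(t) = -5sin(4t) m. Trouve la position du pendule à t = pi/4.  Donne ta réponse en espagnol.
Tenemos la posición x(t) = -5·sin(4·t). Sustituyendo t = pi/4: x(pi/4) = 0.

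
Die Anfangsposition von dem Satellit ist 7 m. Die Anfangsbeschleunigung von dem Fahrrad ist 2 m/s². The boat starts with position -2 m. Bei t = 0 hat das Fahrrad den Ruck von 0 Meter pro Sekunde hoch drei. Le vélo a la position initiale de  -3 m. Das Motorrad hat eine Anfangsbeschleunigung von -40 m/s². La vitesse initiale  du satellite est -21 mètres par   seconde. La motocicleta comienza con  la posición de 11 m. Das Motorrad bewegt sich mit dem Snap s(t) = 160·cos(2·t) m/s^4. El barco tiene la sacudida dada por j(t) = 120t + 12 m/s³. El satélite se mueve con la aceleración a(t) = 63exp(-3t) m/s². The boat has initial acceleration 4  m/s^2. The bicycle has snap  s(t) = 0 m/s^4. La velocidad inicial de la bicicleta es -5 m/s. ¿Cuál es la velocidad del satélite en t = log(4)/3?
Para resolver esto, necesitamos tomar 1 antiderivada de nuestra ecuación de la aceleración a(t) = 63·exp(-3·t). La antiderivada de la aceleración es la velocidad. Usando v(0) = -21, obtenemos v(t) = -21·exp(-3·t). De la ecuación de la velocidad v(t) = -21·exp(-3·t), sustituimos t = log(4)/3 para obtener v = -21/4.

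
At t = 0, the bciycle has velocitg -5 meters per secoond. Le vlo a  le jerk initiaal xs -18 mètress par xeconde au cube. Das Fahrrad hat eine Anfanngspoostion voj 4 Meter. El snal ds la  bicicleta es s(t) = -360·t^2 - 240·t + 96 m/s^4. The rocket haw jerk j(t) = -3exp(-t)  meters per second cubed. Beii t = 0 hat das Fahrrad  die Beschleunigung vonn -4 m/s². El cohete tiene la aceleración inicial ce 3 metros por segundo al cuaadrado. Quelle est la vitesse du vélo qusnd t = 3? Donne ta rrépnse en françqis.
Nous devons intégrer notre équation du snap s(t) = -360·t^2 - 240·t + 96 3 fois. L'intégrale du snap, avec j(0) = -18, donne le jerk: j(t) = -120·t^3 - 120·t^2 + 96·t - 18. L'intégrale du jerk, avec a(0) = -4, donne l'accélération: a(t) = -30·t^4 - 40·t^3 + 48·t^2 - 18·t - 4. La primitive de l'accélération est la vitesse. En utilisant v(0) = -5, nous obtenons v(t) = -6·t^5 - 10·t^4 + 16·t^3 - 9·t^2 - 4·t - 5. Nous avons la vitesse v(t) = -6·t^5 - 10·t^4 + 16·t^3 - 9·t^2 - 4·t - 5. En substituant t = 3: v(3) = -1934.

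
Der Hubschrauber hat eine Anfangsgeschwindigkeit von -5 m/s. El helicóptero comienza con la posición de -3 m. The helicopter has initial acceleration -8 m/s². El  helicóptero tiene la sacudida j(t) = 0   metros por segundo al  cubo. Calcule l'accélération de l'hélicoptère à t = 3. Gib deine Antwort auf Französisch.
Nous devons trouver l'intégrale de notre équation du jerk j(t) = 0 1 fois. En intégrant le jerk et en utilisant la condition initiale a(0) = -8, nous obtenons a(t) = -8. En utilisant a(t) = -8 et en substituant t = 3, nous trouvons a = -8.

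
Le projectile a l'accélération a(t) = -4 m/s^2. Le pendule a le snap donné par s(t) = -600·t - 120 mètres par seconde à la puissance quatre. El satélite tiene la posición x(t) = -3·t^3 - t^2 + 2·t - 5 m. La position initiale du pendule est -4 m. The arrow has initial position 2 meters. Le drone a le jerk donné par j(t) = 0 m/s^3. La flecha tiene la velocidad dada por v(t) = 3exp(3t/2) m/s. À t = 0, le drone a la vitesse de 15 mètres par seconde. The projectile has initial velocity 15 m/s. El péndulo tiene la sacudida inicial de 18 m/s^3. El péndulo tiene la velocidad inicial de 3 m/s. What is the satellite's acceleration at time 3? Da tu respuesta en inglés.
To solve this, we need to take 2 derivatives of our position equation x(t) = -3·t^3 - t^2 + 2·t - 5. Taking d/dt of x(t), we find v(t) = -9·t^2 - 2·t + 2. Differentiating velocity, we get acceleration: a(t) = -18·t - 2. We have acceleration a(t) = -18·t - 2. Substituting t = 3: a(3) = -56.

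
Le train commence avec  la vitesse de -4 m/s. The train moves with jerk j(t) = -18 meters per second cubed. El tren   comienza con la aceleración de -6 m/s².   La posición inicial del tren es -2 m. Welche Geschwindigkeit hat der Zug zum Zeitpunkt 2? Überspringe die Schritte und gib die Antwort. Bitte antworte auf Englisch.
v(2) = -52.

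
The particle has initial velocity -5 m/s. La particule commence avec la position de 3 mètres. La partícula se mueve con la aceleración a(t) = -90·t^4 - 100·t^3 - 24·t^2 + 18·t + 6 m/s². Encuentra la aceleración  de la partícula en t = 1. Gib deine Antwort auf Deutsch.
Aus der Gleichung für die Beschleunigung a(t) = -90·t^4 - 100·t^3 - 24·t^2 + 18·t + 6, setzen wir t = 1 ein und erhalten a = -190.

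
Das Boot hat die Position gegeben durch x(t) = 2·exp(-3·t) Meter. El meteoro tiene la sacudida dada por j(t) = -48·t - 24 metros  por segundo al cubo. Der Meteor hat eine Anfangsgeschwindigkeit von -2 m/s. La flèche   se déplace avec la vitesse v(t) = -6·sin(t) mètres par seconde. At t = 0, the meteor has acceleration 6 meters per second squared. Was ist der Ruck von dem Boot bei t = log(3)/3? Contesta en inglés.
To solve this, we need to take 3 derivatives of our position equation x(t) = 2·exp(-3·t). Differentiating position, we get velocity: v(t) = -6·exp(-3·t). Taking d/dt of v(t), we find a(t) = 18·exp(-3·t). Differentiating acceleration, we get jerk: j(t) = -54·exp(-3·t). From the given jerk equation j(t) = -54·exp(-3·t), we substitute t = log(3)/3 to get j = -18.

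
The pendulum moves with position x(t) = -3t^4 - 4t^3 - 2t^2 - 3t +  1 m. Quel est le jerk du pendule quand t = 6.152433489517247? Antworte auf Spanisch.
Partiendo de la posición x(t) = -3·t^4 - 4·t^3 - 2·t^2 - 3·t + 1, tomamos 3 derivadas. La derivada de la posición da la velocidad: v(t) = -12·t^3 - 12·t^2 - 4·t - 3. La derivada de la velocidad da la aceleración: a(t) = -36·t^2 - 24·t - 4. Tomando d/dt de a(t), encontramos j(t) = -72·t - 24. Usando j(t) = -72·t - 24 y sustituyendo t = 6.152433489517247, encontramos j = -466.975211245242.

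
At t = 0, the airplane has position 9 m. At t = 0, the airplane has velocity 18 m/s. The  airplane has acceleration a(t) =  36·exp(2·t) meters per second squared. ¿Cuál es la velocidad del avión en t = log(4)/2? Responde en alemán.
Um dies zu lösen, müssen wir 1 Stammfunktion unserer Gleichung für die Beschleunigung a(t) = 36·exp(2·t) finden. Die Stammfunktion von der Beschleunigung ist die Geschwindigkeit. Mit v(0) = 18 erhalten wir v(t) = 18·exp(2·t). Aus der Gleichung für die Geschwindigkeit v(t) = 18·exp(2·t), setzen wir t = log(4)/2 ein und erhalten v = 72.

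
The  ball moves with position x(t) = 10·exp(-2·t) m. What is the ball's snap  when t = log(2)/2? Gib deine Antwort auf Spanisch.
Partiendo de la posición x(t) = 10·exp(-2·t), tomamos 4 derivadas. Derivando la posición, obtenemos la velocidad: v(t) = -20·exp(-2·t). Tomando d/dt de v(t), encontramos a(t) = 40·exp(-2·t). La derivada de la aceleración da la sacudida: j(t) = -80·exp(-2·t). Derivando la sacudida, obtenemos el snap: s(t) = 160·exp(-2·t). Tenemos el snap s(t) = 160·exp(-2·t). Sustituyendo t = log(2)/2: s(log(2)/2) = 80.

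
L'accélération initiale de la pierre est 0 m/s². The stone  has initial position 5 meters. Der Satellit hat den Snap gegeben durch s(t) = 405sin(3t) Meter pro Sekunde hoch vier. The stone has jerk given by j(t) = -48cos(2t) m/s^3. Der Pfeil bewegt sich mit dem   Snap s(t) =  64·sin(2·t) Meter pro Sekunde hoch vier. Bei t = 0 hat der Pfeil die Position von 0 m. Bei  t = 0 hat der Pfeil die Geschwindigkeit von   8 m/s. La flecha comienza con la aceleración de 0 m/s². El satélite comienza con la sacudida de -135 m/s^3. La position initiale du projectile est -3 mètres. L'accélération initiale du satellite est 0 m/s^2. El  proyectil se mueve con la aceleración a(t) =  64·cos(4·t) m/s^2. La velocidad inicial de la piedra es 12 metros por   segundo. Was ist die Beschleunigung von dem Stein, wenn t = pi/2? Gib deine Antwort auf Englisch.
We need to integrate our jerk equation j(t) = -48·cos(2·t) 1 time. Integrating jerk and using the initial condition a(0) = 0, we get a(t) = -24·sin(2·t). We have acceleration a(t) = -24·sin(2·t). Substituting t = pi/2: a(pi/2) = 0.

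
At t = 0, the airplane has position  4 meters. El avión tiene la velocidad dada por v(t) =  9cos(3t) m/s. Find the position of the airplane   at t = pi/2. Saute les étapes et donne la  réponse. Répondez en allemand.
Die Position bei t = pi/2 ist x = 1.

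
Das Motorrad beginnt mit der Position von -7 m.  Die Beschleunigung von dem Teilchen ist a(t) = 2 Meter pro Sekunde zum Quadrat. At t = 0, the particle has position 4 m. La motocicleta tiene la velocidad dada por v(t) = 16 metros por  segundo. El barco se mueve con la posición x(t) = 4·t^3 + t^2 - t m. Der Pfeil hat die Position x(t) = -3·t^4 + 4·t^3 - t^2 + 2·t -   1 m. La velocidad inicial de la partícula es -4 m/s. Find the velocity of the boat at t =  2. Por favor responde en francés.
Nous devons dériver notre équation de la position x(t) = 4·t^3 + t^2 - t 1 fois. En dérivant la position, nous obtenons la vitesse: v(t) = 12·t^2 + 2·t - 1. En utilisant v(t) = 12·t^2 + 2·t - 1 et en substituant t = 2, nous trouvons v = 51.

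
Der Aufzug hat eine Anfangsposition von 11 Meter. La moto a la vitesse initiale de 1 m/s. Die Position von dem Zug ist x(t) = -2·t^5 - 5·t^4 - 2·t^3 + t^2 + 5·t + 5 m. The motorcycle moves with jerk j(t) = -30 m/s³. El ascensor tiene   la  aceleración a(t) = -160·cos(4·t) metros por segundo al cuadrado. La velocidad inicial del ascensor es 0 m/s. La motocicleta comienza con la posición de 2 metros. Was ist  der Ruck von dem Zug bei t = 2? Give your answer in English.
Starting from position x(t) = -2·t^5 - 5·t^4 - 2·t^3 + t^2 + 5·t + 5, we take 3 derivatives. Differentiating position, we get velocity: v(t) = -10·t^4 - 20·t^3 - 6·t^2 + 2·t + 5. The derivative of velocity gives acceleration: a(t) = -40·t^3 - 60·t^2 - 12·t + 2. Differentiating acceleration, we get jerk: j(t) = -120·t^2 - 120·t - 12. Using j(t) = -120·t^2 - 120·t - 12 and substituting t = 2, we find j = -732.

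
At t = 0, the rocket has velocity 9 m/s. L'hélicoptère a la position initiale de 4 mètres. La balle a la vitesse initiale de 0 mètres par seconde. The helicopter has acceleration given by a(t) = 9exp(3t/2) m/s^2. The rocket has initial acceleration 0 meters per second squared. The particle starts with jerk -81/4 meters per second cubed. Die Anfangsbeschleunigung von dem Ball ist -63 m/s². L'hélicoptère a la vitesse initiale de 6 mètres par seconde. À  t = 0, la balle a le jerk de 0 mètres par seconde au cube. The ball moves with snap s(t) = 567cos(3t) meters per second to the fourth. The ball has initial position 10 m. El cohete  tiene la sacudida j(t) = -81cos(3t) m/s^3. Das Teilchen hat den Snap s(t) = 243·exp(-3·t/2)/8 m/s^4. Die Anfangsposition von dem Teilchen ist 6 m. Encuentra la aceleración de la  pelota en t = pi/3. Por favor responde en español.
Partiendo del snap s(t) = 567·cos(3·t), tomamos 2 integrales. Integrando el snap y usando la condición inicial j(0) = 0, obtenemos j(t) = 189·sin(3·t). La antiderivada de la sacudida, con a(0) = -63, da la aceleración: a(t) = -63·cos(3·t). Tenemos la aceleración a(t) = -63·cos(3·t). Sustituyendo t = pi/3: a(pi/3) = 63.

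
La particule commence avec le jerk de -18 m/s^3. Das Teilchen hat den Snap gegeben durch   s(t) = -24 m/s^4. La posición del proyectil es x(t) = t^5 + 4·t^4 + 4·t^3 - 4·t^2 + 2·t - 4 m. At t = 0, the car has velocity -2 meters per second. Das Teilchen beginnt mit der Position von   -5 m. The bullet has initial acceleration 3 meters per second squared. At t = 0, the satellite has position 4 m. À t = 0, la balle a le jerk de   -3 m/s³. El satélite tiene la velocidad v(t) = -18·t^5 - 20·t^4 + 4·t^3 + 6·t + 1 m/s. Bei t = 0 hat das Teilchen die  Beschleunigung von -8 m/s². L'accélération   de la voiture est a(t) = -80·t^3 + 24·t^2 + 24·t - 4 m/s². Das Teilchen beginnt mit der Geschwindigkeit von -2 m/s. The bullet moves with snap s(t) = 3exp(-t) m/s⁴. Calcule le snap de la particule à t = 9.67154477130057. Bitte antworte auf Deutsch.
Mit s(t) = -24 und Einsetzen von t = 9.67154477130057, finden wir s = -24.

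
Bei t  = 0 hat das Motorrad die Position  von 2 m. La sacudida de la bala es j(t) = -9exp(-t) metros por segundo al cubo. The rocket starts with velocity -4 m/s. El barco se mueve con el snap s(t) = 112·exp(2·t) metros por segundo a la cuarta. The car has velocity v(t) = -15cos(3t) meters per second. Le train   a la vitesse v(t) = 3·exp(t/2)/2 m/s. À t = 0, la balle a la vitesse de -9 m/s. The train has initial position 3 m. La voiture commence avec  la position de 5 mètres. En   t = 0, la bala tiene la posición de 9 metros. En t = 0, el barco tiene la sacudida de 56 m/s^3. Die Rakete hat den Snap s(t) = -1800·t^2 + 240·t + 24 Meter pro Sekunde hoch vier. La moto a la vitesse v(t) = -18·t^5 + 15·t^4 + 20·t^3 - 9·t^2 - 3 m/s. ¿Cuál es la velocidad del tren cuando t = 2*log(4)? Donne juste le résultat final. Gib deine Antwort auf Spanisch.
La velocidad en t = 2*log(4) es v = 6.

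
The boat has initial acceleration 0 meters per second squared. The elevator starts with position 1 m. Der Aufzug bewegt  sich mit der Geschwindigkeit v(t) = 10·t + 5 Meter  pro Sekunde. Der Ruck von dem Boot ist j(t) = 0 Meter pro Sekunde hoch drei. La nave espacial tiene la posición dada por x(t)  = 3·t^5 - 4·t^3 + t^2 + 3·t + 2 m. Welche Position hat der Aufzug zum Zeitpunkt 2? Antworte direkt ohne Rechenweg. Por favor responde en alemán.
Die Antwort ist 31.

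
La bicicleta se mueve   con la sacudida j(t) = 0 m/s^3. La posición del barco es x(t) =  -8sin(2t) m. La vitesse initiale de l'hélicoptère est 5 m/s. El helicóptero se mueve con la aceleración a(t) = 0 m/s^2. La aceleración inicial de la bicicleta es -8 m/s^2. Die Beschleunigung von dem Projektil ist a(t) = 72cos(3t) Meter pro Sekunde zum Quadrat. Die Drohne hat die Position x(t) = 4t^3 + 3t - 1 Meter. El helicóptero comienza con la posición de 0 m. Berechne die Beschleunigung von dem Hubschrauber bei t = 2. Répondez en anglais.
We have acceleration a(t) = 0. Substituting t = 2: a(2) = 0.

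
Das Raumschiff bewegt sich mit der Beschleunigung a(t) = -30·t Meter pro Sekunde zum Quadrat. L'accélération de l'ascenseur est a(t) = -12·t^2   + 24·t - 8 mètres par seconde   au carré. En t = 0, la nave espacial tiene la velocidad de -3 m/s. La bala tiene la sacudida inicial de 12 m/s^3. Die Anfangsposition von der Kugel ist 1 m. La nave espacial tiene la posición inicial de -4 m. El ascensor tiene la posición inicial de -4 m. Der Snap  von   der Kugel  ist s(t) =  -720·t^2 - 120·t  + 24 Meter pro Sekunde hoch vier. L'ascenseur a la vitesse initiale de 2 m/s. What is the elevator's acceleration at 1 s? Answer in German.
Wir haben die Beschleunigung a(t) = -12·t^2 + 24·t - 8. Durch Einsetzen von t = 1: a(1) = 4.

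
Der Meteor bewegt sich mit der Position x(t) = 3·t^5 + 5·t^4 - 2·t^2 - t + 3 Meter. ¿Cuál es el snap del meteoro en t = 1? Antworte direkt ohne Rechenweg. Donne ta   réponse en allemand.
Der Snap bei t = 1 ist s = 480.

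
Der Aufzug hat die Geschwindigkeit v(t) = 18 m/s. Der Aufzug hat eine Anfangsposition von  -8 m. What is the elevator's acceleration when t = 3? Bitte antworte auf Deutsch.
Wir müssen unsere Gleichung für die Geschwindigkeit v(t) = 18 1-mal ableiten. Die Ableitung von der Geschwindigkeit ergibt die Beschleunigung: a(t) = 0. Wir haben die Beschleunigung a(t) = 0. Durch Einsetzen von t = 3: a(3) = 0.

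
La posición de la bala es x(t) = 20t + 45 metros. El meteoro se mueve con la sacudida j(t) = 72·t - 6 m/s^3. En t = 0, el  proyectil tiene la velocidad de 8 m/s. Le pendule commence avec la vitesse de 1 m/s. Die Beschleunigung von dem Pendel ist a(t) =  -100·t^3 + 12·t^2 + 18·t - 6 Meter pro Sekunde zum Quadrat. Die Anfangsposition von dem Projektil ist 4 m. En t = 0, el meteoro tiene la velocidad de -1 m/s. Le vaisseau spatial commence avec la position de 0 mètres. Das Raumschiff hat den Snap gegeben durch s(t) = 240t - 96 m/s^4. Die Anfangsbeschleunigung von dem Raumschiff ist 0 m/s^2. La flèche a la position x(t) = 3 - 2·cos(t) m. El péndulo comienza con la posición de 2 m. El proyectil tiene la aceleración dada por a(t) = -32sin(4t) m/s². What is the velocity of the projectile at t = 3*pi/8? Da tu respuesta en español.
Necesitamos integrar nuestra ecuación de la aceleración a(t) = -32·sin(4·t) 1 vez. La integral de la aceleración, con v(0) = 8, da la velocidad: v(t) = 8·cos(4·t). Usando v(t) = 8·cos(4·t) y sustituyendo t = 3*pi/8, encontramos v = 0.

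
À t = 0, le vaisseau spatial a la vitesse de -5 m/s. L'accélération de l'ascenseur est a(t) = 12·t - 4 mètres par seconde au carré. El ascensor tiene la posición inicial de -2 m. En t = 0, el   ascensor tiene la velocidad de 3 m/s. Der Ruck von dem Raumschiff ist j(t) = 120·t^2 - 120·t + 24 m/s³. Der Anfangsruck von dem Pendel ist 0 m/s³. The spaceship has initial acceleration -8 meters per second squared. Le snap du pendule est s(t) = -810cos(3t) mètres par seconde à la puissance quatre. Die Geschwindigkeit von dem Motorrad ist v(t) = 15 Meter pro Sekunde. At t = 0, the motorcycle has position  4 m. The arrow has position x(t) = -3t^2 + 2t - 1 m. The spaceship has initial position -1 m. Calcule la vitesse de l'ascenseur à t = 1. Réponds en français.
Pour résoudre ceci, nous devons prendre 1 intégrale de notre équation de l'accélération a(t) = 12·t - 4. L'intégrale de l'accélération, avec v(0) = 3, donne la vitesse: v(t) = 6·t^2 - 4·t + 3. Nous avons la vitesse v(t) = 6·t^2 - 4·t + 3. En substituant t = 1: v(1) = 5.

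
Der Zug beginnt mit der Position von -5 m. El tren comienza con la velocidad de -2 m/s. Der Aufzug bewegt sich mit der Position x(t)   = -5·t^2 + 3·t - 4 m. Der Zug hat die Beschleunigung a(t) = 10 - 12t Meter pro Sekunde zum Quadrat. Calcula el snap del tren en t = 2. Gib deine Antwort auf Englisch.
To solve this, we need to take 2 derivatives of our acceleration equation a(t) = 10 - 12·t. The derivative of acceleration gives jerk: j(t) = -12. The derivative of jerk gives snap: s(t) = 0. From the given snap equation s(t) = 0, we substitute t = 2 to get s = 0.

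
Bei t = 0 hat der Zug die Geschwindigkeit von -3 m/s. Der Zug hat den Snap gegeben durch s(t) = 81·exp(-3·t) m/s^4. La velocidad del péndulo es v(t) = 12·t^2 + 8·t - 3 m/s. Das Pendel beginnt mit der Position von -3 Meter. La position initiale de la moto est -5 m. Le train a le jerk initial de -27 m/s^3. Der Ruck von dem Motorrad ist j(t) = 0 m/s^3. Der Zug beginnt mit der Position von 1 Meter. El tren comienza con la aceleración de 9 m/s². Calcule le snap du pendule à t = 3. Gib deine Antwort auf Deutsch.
Um dies zu lösen, müssen wir 3 Ableitungen unserer Gleichung für die Geschwindigkeit v(t) = 12·t^2 + 8·t - 3 nehmen. Durch Ableiten von der Geschwindigkeit erhalten wir die Beschleunigung: a(t) = 24·t + 8. Durch Ableiten von der Beschleunigung erhalten wir den Ruck: j(t) = 24. Mit d/dt von j(t) finden wir s(t) = 0. Mit s(t) = 0 und Einsetzen von t = 3, finden wir s = 0.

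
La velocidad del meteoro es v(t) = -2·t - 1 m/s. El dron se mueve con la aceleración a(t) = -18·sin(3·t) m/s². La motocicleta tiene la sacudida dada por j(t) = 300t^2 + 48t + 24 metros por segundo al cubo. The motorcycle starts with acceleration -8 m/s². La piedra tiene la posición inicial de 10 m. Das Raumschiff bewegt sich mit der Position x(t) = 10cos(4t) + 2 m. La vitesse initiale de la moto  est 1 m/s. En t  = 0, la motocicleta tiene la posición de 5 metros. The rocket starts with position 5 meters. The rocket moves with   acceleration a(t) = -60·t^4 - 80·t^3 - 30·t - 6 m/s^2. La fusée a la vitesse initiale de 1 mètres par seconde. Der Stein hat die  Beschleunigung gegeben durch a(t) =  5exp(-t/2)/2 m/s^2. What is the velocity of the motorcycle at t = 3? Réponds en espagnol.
Debemos encontrar la integral de nuestra ecuación de la sacudida j(t) = 300·t^2 + 48·t + 24 2 veces. La antiderivada de la sacudida es la aceleración. Usando a(0) = -8, obtenemos a(t) = 100·t^3 + 24·t^2 + 24·t - 8. Tomando ∫a(t)dt y aplicando v(0) = 1, encontramos v(t) = 25·t^4 + 8·t^3 + 12·t^2 - 8·t + 1. De la ecuación de la velocidad v(t) = 25·t^4 + 8·t^3 + 12·t^2 - 8·t + 1, sustituimos t = 3 para obtener v = 2326.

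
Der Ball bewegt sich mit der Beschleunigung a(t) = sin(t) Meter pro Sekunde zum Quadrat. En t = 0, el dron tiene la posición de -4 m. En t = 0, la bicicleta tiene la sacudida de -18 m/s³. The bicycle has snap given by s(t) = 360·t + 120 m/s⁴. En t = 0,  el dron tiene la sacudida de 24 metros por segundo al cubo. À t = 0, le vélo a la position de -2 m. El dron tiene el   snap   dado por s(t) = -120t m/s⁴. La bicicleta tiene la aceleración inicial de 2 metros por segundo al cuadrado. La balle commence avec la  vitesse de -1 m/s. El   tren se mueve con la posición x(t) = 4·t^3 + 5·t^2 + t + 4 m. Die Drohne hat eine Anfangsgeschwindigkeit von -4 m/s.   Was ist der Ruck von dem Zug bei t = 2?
Ausgehend von der Position x(t) = 4·t^3 + 5·t^2 + t + 4, nehmen wir 3 Ableitungen. Die Ableitung von der Position ergibt die Geschwindigkeit: v(t) = 12·t^2 + 10·t + 1. Mit d/dt von v(t) finden wir a(t) = 24·t + 10. Die Ableitung von der Beschleunigung ergibt den Ruck: j(t) = 24. Wir haben den Ruck j(t) = 24. Durch Einsetzen von t = 2: j(2) = 24.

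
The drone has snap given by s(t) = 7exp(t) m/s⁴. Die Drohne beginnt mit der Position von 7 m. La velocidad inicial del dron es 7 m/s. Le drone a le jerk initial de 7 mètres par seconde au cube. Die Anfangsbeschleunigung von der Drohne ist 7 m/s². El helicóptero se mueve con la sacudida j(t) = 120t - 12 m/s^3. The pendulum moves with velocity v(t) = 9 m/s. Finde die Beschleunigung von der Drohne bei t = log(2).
Wir müssen unsere Gleichung für den Snap s(t) = 7·exp(t) 2-mal integrieren. Das Integral von dem Snap, mit j(0) = 7, ergibt den Ruck: j(t) = 7·exp(t). Durch Integration von dem Ruck und Verwendung der Anfangsbedingung a(0) = 7, erhalten wir a(t) = 7·exp(t). Aus der Gleichung für die Beschleunigung a(t) = 7·exp(t), setzen wir t = log(2) ein und erhalten a = 14.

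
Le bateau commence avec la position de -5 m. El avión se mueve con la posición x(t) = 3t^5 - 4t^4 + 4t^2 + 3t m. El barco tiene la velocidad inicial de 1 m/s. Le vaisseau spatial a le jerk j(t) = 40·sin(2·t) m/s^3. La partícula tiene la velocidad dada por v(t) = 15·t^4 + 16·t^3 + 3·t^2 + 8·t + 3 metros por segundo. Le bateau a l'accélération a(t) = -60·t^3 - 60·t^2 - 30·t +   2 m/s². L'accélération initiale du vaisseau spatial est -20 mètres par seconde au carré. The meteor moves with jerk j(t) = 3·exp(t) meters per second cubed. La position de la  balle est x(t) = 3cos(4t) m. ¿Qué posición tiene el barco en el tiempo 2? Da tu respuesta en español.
Partiendo de la aceleración a(t) = -60·t^3 - 60·t^2 - 30·t + 2, tomamos 2 antiderivadas. La antiderivada de la aceleración es la velocidad. Usando v(0) = 1, obtenemos v(t) = -15·t^4 - 20·t^3 - 15·t^2 + 2·t + 1. Integrando la velocidad y usando la condición inicial x(0) = -5, obtenemos x(t) = -3·t^5 - 5·t^4 - 5·t^3 + t^2 + t - 5. Usando x(t) = -3·t^5 - 5·t^4 - 5·t^3 + t^2 + t - 5 y sustituyendo t = 2, encontramos x = -215.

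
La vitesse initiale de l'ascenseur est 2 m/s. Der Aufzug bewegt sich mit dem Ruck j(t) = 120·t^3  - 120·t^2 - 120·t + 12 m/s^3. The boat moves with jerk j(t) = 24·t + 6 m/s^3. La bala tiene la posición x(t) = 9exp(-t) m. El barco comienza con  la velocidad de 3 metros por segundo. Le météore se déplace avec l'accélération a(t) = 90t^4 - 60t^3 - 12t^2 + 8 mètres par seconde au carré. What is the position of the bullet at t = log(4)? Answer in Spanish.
Usando x(t) = 9·exp(-t) y sustituyendo t = log(4), encontramos x = 9/4.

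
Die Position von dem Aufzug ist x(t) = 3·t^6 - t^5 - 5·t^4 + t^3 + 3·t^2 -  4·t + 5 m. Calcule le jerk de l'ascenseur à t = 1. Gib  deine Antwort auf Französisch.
Pour résoudre ceci, nous devons prendre 3 dérivées de notre équation de la position x(t) = 3·t^6 - t^5 - 5·t^4 + t^3 + 3·t^2 - 4·t + 5. La dérivée de la position donne la vitesse: v(t) = 18·t^5 - 5·t^4 - 20·t^3 + 3·t^2 + 6·t - 4. En dérivant la vitesse, nous obtenons l'accélération: a(t) = 90·t^4 - 20·t^3 - 60·t^2 + 6·t + 6. En dérivant l'accélération, nous obtenons le jerk: j(t) = 360·t^3 - 60·t^2 - 120·t + 6. De l'équation du jerk j(t) = 360·t^3 - 60·t^2 - 120·t + 6, nous substituons t = 1 pour obtenir j = 186.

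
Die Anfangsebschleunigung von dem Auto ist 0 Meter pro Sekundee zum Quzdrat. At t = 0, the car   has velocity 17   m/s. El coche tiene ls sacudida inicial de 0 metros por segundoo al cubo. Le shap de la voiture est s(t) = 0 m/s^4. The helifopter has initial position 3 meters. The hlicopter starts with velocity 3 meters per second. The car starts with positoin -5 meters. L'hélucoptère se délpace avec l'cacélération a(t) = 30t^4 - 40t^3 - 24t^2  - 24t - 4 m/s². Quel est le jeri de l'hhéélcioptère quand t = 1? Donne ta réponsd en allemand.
Um dies zu lösen, müssen wir 1 Ableitung unserer Gleichung für die Beschleunigung a(t) = 30·t^4 - 40·t^3 - 24·t^2 - 24·t - 4 nehmen. Mit d/dt von a(t) finden wir j(t) = 120·t^3 - 120·t^2 - 48·t - 24. Mit j(t) = 120·t^3 - 120·t^2 - 48·t - 24 und Einsetzen von t = 1, finden wir j = -72.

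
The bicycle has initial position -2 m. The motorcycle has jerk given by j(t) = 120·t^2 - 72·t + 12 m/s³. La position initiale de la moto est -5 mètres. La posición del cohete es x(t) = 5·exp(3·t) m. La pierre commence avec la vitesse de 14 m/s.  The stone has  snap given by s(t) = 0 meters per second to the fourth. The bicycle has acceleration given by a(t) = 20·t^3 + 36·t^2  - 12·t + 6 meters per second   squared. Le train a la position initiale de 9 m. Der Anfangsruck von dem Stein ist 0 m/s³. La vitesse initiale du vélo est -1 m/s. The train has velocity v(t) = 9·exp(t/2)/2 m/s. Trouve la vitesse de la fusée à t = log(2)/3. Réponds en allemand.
Wir müssen unsere Gleichung für die Position x(t) = 5·exp(3·t) 1-mal ableiten. Mit d/dt von x(t) finden wir v(t) = 15·exp(3·t). Wir haben die Geschwindigkeit v(t) = 15·exp(3·t). Durch Einsetzen von t = log(2)/3: v(log(2)/3) = 30.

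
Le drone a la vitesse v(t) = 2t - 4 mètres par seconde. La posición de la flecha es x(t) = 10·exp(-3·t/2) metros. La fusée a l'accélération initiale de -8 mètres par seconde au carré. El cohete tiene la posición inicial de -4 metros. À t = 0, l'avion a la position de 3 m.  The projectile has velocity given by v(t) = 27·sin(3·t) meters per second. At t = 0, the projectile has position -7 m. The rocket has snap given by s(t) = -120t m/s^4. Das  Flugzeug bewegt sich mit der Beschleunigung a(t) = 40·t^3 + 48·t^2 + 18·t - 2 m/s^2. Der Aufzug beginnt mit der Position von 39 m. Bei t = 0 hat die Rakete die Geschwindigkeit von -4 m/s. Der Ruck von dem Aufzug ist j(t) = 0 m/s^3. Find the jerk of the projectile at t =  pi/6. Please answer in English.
To solve this, we need to take 2 derivatives of our velocity equation v(t) = 27·sin(3·t). The derivative of velocity gives acceleration: a(t) = 81·cos(3·t). The derivative of acceleration gives jerk: j(t) = -243·sin(3·t). Using j(t) = -243·sin(3·t) and substituting t = pi/6, we find j = -243.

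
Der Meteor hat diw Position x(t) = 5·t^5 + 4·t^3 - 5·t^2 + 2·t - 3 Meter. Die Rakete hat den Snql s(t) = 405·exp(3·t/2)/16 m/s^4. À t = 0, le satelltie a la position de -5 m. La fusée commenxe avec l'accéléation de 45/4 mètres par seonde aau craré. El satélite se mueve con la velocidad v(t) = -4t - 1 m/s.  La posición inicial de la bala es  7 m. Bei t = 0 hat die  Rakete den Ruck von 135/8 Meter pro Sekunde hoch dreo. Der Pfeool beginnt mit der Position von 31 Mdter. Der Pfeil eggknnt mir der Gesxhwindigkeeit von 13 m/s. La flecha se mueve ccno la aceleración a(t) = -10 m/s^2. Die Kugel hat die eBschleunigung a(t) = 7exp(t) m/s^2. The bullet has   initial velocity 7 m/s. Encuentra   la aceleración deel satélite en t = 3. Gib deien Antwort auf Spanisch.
Partiendo de la velocidad v(t) = -4·t - 1, tomamos 1 derivada. La derivada de la velocidad da la aceleración: a(t) = -4. Usando a(t) = -4 y sustituyendo t = 3, encontramos a = -4.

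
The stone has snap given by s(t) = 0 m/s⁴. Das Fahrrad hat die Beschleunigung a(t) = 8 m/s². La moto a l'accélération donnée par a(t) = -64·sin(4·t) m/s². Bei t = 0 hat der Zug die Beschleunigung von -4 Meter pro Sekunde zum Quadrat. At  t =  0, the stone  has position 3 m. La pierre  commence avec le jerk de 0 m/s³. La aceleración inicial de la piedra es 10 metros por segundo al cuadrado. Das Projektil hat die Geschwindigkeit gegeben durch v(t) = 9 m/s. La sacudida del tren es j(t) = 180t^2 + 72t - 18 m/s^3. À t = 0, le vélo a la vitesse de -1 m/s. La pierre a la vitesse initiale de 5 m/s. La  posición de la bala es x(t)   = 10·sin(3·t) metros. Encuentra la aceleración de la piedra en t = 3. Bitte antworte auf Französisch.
Nous devons intégrer notre équation du snap s(t) = 0 2 fois. La primitive du snap, avec j(0) = 0, donne le jerk: j(t) = 0. En intégrant le jerk et en utilisant la condition initiale a(0) = 10, nous obtenons a(t) = 10. En utilisant a(t) = 10 et en substituant t = 3, nous trouvons a = 10.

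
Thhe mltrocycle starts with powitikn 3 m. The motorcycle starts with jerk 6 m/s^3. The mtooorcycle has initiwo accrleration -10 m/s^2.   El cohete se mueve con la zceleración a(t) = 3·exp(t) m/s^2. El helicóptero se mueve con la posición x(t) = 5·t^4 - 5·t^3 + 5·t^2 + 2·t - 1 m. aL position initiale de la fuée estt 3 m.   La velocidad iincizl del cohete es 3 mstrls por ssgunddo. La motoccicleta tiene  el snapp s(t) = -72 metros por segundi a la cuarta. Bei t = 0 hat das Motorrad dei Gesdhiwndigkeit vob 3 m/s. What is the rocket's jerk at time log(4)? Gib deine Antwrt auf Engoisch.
We must differentiate our acceleration equation a(t) = 3·exp(t) 1 time. The derivative of acceleration gives jerk: j(t) = 3·exp(t). We have jerk j(t) = 3·exp(t). Substituting t = log(4): j(log(4)) = 12.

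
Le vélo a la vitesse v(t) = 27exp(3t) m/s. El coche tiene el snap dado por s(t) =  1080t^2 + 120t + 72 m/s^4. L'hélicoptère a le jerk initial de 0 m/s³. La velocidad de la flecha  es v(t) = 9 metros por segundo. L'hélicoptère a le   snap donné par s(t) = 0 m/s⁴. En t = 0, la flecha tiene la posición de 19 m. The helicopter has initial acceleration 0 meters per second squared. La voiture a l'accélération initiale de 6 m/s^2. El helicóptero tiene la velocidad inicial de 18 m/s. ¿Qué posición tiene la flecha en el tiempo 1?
Para resolver esto, necesitamos tomar 1 integral de nuestra ecuación de la velocidad v(t) = 9. La antiderivada de la velocidad es la posición. Usando x(0) = 19, obtenemos x(t) = 9·t + 19. De la ecuación de la posición x(t) = 9·t + 19, sustituimos t = 1 para obtener x = 28.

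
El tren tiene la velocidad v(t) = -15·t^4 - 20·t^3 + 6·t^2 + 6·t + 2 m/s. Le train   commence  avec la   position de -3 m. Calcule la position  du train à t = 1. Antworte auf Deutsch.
Um dies zu lösen, müssen wir 1 Stammfunktion unserer Gleichung für die Geschwindigkeit v(t) = -15·t^4 - 20·t^3 + 6·t^2 + 6·t + 2 finden. Durch Integration von der Geschwindigkeit und Verwendung der Anfangsbedingung x(0) = -3, erhalten wir x(t) = -3·t^5 - 5·t^4 + 2·t^3 + 3·t^2 + 2·t - 3. Wir haben die Position x(t) = -3·t^5 - 5·t^4 + 2·t^3 + 3·t^2 + 2·t - 3. Durch Einsetzen von t = 1: x(1) = -4.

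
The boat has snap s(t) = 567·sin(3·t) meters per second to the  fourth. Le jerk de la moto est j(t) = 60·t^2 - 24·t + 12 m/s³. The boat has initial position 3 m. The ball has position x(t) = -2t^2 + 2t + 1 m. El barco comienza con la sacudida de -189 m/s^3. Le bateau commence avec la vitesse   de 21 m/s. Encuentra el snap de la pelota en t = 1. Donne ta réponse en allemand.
Ausgehend von der Position x(t) = -2·t^2 + 2·t + 1, nehmen wir 4 Ableitungen. Mit d/dt von x(t) finden wir v(t) = 2 - 4·t. Mit d/dt von v(t) finden wir a(t) = -4. Durch Ableiten von der Beschleunigung erhalten wir den Ruck: j(t) = 0. Durch Ableiten von dem Ruck erhalten wir den Snap: s(t) = 0. Mit s(t) = 0 und Einsetzen von t = 1, finden wir s = 0.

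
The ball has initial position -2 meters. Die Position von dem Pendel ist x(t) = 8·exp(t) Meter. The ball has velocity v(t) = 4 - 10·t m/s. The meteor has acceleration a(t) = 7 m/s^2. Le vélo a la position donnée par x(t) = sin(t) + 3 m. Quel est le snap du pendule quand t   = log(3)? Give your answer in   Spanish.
Para resolver esto, necesitamos tomar 4 derivadas de nuestra ecuación de la posición x(t) = 8·exp(t). Tomando d/dt de x(t), encontramos v(t) = 8·exp(t). La derivada de la velocidad da la aceleración: a(t) = 8·exp(t). Tomando d/dt de a(t), encontramos j(t) = 8·exp(t). Tomando d/dt de j(t), encontramos s(t) = 8·exp(t). Usando s(t) = 8·exp(t) y sustituyendo t = log(3), encontramos s = 24.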